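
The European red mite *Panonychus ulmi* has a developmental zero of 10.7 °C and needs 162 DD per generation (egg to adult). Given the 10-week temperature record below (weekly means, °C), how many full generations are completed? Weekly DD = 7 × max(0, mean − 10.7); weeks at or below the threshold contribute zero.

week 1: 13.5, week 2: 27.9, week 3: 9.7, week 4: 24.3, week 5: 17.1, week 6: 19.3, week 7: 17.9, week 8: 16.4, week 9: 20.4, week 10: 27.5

Weekly DD (7 × max(0, T̄ − 10.7)): 19.6, 120.4, 0.0, 95.2, 44.8, 60.2, 50.4, 39.9, 67.9, 117.6.
Season total = 616.0 DD.
Complete generations = ⌊616.0 / 162⌋ = 3.

3 generations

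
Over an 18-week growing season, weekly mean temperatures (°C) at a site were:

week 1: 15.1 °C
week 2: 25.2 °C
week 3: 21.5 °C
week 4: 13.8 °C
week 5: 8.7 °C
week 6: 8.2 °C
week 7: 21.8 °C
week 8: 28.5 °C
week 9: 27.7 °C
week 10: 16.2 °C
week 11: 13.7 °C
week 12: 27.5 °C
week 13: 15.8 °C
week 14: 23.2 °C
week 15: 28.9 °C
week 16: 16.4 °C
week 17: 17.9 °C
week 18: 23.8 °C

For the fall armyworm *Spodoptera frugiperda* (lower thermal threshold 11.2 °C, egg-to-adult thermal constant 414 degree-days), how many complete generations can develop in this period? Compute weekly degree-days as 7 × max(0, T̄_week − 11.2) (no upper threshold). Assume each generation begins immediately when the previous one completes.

Weekly DD (7 × max(0, T̄ − 11.2)): 27.3, 98.0, 72.1, 18.2, 0.0, 0.0, 74.2, 121.1, 115.5, 35.0, 17.5, 114.1, 32.2, 84.0, 123.9, 36.4, 46.9, 88.2.
Season total = 1104.6 DD.
Complete generations = ⌊1104.6 / 414⌋ = 2.

2 generations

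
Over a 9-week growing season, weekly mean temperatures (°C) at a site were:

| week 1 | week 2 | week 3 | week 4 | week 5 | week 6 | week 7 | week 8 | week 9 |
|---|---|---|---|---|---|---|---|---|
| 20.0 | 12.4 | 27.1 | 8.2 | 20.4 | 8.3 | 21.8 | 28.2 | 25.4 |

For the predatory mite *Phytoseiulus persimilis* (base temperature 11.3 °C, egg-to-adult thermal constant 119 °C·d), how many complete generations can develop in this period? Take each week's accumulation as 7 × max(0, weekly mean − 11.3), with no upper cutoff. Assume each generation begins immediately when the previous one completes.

Weekly DD (7 × max(0, T̄ − 11.3)): 60.9, 7.7, 110.6, 0.0, 63.7, 0.0, 73.5, 118.3, 98.7.
Season total = 533.4 DD.
Complete generations = ⌊533.4 / 119⌋ = 4.

4 generations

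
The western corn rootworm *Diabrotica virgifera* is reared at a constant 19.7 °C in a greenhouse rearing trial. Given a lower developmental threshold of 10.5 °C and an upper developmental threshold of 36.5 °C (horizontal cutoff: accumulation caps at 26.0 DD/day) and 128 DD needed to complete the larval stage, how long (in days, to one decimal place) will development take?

Daily accumulation = 19.7 − 10.5 = 9.2 DD/day.
Duration = 128 / 9.2 = 13.913 ≈ 13.9 days.

13.9 days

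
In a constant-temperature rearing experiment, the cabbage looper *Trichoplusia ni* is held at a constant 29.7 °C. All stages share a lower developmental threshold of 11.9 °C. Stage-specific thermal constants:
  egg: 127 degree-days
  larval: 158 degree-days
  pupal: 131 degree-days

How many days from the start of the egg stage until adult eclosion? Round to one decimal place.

23.4 days

Daily accumulation at 29.7 °C = 29.7 − 11.9 = 17.8 DD/day.
Total K = 127 + 158 + 131 = 416 DD.
Total duration = 416 / 17.8 = 23.371 ≈ 23.4 days.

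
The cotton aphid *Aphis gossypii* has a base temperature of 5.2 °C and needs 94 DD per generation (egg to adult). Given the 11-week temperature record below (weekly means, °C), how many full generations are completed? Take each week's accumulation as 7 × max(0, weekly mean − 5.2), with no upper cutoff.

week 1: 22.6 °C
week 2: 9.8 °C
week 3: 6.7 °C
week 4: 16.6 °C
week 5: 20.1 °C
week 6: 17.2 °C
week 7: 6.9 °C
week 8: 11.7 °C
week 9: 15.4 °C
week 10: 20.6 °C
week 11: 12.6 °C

7 generations

Weekly DD (7 × max(0, T̄ − 5.2)): 121.8, 32.2, 10.5, 79.8, 104.3, 84.0, 11.9, 45.5, 71.4, 107.8, 51.8.
Season total = 721.0 DD.
Complete generations = ⌊721.0 / 94⌋ = 7.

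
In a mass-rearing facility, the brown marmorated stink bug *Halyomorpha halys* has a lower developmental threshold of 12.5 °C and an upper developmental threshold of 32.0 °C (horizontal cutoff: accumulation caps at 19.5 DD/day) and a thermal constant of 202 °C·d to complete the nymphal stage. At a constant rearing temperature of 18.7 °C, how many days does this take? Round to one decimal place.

Daily accumulation = 18.7 − 12.5 = 6.2 DD/day.
Duration = 202 / 6.2 = 32.581 ≈ 32.6 days.

32.6 days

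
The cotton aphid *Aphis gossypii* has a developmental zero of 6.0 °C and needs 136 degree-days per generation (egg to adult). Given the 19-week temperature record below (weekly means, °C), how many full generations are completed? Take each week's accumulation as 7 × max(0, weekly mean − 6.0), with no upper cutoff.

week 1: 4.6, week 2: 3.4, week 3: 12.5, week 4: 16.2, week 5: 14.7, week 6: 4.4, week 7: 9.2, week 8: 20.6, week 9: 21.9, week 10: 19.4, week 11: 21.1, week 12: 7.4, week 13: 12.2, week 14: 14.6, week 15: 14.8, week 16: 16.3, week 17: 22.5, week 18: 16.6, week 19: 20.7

8 generations

Weekly DD (7 × max(0, T̄ − 6.0)): 0.0, 0.0, 45.5, 71.4, 60.9, 0.0, 22.4, 102.2, 111.3, 93.8, 105.7, 9.8, 43.4, 60.2, 61.6, 72.1, 115.5, 74.2, 102.9.
Season total = 1152.9 DD.
Complete generations = ⌊1152.9 / 136⌋ = 8.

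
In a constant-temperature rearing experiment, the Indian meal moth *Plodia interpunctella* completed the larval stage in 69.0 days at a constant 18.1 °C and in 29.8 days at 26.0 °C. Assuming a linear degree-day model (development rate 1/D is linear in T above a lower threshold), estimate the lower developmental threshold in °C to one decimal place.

Equal thermal constants: D₁(T₁ − T_b) = D₂(T₂ − T_b).
69.0·(18.1 − T_b) = 29.8·(26.0 − T_b)
T_b = (69.0·18.1 − 29.8·26.0) / (69.0 − 29.8) = 474.10 / 39.2 = 12.094 °C ≈ 12.1 °C.

12.1 °C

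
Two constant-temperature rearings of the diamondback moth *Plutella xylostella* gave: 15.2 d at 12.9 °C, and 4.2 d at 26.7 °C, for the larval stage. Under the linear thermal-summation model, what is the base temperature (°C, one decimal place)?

7.6 °C

Equal thermal constants: D₁(T₁ − T_b) = D₂(T₂ − T_b).
15.2·(12.9 − T_b) = 4.2·(26.7 − T_b)
T_b = (15.2·12.9 − 4.2·26.7) / (15.2 − 4.2) = 83.94 / 11.0 = 7.631 °C ≈ 7.6 °C.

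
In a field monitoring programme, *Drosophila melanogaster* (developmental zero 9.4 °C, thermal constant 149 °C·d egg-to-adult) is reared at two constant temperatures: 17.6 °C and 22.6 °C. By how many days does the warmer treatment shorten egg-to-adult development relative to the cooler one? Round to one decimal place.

At 17.6 °C: 149 / (17.6 − 9.4) = 149 / 8.2 = 18.171 d.
At 22.6 °C: 149 / (22.6 − 9.4) = 149 / 13.2 = 11.288 d.
Difference = |18.171 − 11.288| = 6.883 ≈ 6.9 days.

6.9 days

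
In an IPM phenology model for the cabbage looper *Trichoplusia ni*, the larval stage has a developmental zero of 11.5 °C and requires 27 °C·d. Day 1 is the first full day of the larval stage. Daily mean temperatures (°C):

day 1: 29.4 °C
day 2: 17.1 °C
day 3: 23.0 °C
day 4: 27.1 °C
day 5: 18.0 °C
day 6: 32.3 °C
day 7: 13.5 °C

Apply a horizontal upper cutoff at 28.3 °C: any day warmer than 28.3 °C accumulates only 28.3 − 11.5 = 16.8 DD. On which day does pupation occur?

Daily DD above 11.5 °C (capped at 16.8): 16.8, 5.6, 11.5, 15.6, 6.5, 16.8, 2.0.
Cumulative: 16.8, 22.4, 33.9, 49.5, 56.0, 72.8, 74.8.
The total first reaches 27 DD on day 3.

day 3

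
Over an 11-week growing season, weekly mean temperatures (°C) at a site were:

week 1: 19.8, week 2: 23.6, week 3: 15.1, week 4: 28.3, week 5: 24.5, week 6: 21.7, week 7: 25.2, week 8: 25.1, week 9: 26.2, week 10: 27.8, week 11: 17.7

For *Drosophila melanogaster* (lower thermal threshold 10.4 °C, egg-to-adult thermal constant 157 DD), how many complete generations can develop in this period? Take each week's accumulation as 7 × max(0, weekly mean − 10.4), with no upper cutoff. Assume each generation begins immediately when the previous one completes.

6 generations

Weekly DD (7 × max(0, T̄ − 10.4)): 65.8, 92.4, 32.9, 125.3, 98.7, 79.1, 103.6, 102.9, 110.6, 121.8, 51.1.
Season total = 984.2 DD.
Complete generations = ⌊984.2 / 157⌋ = 6.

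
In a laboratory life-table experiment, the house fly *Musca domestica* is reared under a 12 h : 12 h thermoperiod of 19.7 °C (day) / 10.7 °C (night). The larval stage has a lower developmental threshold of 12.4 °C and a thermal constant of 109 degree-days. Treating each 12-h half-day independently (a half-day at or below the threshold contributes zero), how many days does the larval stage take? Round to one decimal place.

Day half: max(0, 19.7 − 12.4) × 0.5 = 7.3 × 0.5 = 3.65 DD.
Night half: max(0, 10.7 − 12.4) × 0.5 = 0.0 × 0.5 = 0.00 DD.
Per 24 h: 3.65 DD/day.
Duration = 109 / 3.65 = 29.863 ≈ 29.9 days.

29.9 days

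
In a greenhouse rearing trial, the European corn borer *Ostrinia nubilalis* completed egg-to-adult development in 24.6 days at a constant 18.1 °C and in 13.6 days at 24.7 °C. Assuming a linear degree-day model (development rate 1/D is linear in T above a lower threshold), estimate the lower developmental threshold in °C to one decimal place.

Under the model K = D·(T − T_b), so D₁·(T₁ − T_b) = D₂·(T₂ − T_b).
24.6·(18.1 − T_b) = 13.6·(24.7 − T_b)
T_b = (24.6·18.1 − 13.6·24.7) / (24.6 − 13.6) = 109.34 / 11.0 = 9.940 °C ≈ 9.9 °C.

9.9 °C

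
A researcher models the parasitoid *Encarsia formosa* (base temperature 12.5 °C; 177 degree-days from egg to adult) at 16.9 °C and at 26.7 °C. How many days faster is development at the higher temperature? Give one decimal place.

27.8 days

At 16.9 °C: 177 / (16.9 − 12.5) = 177 / 4.4 = 40.227 d.
At 26.7 °C: 177 / (26.7 − 12.5) = 177 / 14.2 = 12.465 d.
Difference = |40.227 − 12.465| = 27.762 ≈ 27.8 days.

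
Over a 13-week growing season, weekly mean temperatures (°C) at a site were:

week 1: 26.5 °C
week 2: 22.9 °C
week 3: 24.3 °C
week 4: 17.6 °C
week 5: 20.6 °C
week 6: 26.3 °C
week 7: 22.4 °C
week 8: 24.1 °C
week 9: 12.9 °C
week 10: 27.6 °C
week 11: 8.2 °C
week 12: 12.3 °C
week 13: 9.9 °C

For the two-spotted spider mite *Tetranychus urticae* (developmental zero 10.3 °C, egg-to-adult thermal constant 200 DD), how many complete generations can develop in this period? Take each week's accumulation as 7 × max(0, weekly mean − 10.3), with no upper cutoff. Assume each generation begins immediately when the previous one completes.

4 generations

Weekly DD (7 × max(0, T̄ − 10.3)): 113.4, 88.2, 98.0, 51.1, 72.1, 112.0, 84.7, 96.6, 18.2, 121.1, 0.0, 14.0, 0.0.
Season total = 869.4 DD.
Complete generations = ⌊869.4 / 200⌋ = 4.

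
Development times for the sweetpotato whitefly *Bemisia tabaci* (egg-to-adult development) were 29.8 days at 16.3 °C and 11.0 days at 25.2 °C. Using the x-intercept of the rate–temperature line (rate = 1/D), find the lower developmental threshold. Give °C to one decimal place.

Under the model K = D·(T − T_b), so D₁·(T₁ − T_b) = D₂·(T₂ − T_b).
29.8·(16.3 − T_b) = 11.0·(25.2 − T_b)
T_b = (29.8·16.3 − 11.0·25.2) / (29.8 − 11.0) = 208.54 / 18.8 = 11.093 °C ≈ 11.1 °C.

11.1 °C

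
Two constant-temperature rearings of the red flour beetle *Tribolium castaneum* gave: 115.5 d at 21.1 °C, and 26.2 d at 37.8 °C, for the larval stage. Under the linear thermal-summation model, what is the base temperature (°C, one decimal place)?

16.2 °C

Equal thermal constants: D₁(T₁ − T_b) = D₂(T₂ − T_b).
115.5·(21.1 − T_b) = 26.2·(37.8 − T_b)
T_b = (115.5·21.1 − 26.2·37.8) / (115.5 − 26.2) = 1446.69 / 89.3 = 16.200 °C ≈ 16.2 °C.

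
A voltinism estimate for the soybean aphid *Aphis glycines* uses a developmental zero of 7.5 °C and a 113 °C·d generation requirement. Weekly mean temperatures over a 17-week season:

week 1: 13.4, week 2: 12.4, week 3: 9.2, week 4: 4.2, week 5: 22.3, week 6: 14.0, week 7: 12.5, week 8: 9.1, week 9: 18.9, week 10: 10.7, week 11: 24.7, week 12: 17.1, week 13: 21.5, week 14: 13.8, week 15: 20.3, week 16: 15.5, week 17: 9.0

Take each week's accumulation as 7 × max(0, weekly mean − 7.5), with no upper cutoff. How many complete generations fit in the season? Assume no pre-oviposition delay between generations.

Weekly DD (7 × max(0, T̄ − 7.5)): 41.3, 34.3, 11.9, 0.0, 103.6, 45.5, 35.0, 11.2, 79.8, 22.4, 120.4, 67.2, 98.0, 44.1, 89.6, 56.0, 10.5.
Season total = 870.8 DD.
Complete generations = ⌊870.8 / 113⌋ = 7.

7 generations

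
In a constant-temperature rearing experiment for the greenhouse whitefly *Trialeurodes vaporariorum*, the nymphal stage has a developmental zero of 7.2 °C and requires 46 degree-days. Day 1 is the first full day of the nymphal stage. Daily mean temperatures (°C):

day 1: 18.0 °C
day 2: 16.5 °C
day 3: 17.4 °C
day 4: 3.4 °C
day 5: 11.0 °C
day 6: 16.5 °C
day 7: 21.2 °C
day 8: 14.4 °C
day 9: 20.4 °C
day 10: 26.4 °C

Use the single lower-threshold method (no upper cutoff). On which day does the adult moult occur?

day 7

Daily DD above 7.2 °C: 10.8, 9.3, 10.2, 0.0, 3.8, 9.3, 14.0, 7.2, 13.2, 19.2.
Cumulative: 10.8, 20.1, 30.3, 30.3, 34.1, 43.4, 57.4, 64.6, 77.8, 97.0.
The total first reaches 46 DD on day 7.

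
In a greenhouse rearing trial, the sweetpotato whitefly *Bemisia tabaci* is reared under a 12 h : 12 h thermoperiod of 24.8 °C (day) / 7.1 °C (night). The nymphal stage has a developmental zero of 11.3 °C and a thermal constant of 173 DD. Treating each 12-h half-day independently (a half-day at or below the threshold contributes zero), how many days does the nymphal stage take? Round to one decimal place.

25.6 days

Day half: max(0, 24.8 − 11.3) × 0.5 = 13.5 × 0.5 = 6.75 DD.
Night half: max(0, 7.1 − 11.3) × 0.5 = 0.0 × 0.5 = 0.00 DD.
Per 24 h: 6.75 DD/day.
Duration = 173 / 6.75 = 25.630 ≈ 25.6 days.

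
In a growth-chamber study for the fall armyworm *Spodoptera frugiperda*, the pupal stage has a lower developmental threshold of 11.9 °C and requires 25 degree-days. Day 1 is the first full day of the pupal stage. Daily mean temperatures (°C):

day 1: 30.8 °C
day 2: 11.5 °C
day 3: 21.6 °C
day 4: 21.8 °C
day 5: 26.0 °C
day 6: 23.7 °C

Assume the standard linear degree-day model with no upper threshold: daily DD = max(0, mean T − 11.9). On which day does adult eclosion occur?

day 3

Daily DD above 11.9 °C: 18.9, 0.0, 9.7, 9.9, 14.1, 11.8.
Cumulative: 18.9, 18.9, 28.6, 38.5, 52.6, 64.4.
The total first reaches 25 DD on day 3.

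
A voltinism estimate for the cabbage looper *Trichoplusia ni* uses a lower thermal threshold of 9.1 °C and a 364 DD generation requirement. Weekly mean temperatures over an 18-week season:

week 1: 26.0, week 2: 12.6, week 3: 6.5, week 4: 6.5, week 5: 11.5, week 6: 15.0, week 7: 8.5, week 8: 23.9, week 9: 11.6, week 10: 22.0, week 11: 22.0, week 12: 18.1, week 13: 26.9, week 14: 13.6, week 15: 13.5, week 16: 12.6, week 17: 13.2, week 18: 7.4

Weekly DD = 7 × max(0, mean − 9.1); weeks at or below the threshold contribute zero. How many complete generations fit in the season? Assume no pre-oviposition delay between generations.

2 generations

Weekly DD (7 × max(0, T̄ − 9.1)): 118.3, 24.5, 0.0, 0.0, 16.8, 41.3, 0.0, 103.6, 17.5, 90.3, 90.3, 63.0, 124.6, 31.5, 30.8, 24.5, 28.7, 0.0.
Season total = 805.7 DD.
Complete generations = ⌊805.7 / 364⌋ = 2.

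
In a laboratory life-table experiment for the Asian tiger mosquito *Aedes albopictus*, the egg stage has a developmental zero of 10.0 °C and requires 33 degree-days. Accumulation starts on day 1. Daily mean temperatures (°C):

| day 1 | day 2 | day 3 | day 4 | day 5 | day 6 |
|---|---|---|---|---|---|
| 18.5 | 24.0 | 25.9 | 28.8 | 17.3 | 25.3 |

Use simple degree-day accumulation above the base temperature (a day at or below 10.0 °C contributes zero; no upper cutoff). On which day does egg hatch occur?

Daily DD above 10.0 °C: 8.5, 14.0, 15.9, 18.8, 7.3, 15.3.
Cumulative: 8.5, 22.5, 38.4, 57.2, 64.5, 79.8.
The total first reaches 33 DD on day 3.

day 3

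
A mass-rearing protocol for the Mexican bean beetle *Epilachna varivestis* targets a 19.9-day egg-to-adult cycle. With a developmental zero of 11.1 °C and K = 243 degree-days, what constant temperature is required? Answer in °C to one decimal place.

23.3 °C

Required daily accumulation = 243 / 19.9 = 12.211 DD/day.
T = T_base + 12.211 = 11.1 + 12.211 = 23.311 ≈ 23.3 °C.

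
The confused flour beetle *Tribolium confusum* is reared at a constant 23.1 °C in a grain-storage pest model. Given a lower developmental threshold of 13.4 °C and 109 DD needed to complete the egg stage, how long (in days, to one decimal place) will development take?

Daily accumulation = 23.1 − 13.4 = 9.7 DD/day.
Duration = 109 / 9.7 = 11.237 ≈ 11.2 days.

11.2 days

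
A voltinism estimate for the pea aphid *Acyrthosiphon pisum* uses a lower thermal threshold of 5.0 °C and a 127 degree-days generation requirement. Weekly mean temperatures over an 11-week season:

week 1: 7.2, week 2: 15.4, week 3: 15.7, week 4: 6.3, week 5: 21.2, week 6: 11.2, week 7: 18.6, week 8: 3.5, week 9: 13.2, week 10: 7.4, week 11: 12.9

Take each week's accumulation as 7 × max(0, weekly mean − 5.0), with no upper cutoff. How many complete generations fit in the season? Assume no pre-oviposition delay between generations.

4 generations

Weekly DD (7 × max(0, T̄ − 5.0)): 15.4, 72.8, 74.9, 9.1, 113.4, 43.4, 95.2, 0.0, 57.4, 16.8, 55.3.
Season total = 553.7 DD.
Complete generations = ⌊553.7 / 127⌋ = 4.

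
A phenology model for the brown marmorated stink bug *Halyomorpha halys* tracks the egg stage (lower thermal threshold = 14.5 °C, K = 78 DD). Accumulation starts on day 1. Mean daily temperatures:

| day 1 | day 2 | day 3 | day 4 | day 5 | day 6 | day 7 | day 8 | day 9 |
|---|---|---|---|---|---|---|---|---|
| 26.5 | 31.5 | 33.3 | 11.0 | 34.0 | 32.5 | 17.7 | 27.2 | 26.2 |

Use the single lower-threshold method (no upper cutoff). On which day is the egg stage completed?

Daily DD above 14.5 °C: 12.0, 17.0, 18.8, 0.0, 19.5, 18.0, 3.2, 12.7, 11.7.
Cumulative: 12.0, 29.0, 47.8, 47.8, 67.3, 85.3, 88.5, 101.2, 112.9.
The total first reaches 78 DD on day 6.

day 6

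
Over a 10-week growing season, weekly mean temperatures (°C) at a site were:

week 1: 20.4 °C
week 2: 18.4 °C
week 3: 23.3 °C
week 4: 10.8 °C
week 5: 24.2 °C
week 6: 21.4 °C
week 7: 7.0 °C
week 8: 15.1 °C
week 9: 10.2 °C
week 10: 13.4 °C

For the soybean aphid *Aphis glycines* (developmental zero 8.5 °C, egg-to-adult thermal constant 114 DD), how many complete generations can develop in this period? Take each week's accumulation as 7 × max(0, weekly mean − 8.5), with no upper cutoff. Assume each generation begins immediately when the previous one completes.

4 generations

Weekly DD (7 × max(0, T̄ − 8.5)): 83.3, 69.3, 103.6, 16.1, 109.9, 90.3, 0.0, 46.2, 11.9, 34.3.
Season total = 564.9 DD.
Complete generations = ⌊564.9 / 114⌋ = 4.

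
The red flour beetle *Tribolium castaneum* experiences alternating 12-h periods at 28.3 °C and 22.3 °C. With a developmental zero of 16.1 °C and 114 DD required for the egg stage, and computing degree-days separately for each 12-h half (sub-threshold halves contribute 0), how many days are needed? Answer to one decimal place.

12.4 days

Day half: max(0, 28.3 − 16.1) × 0.5 = 12.2 × 0.5 = 6.10 DD.
Night half: max(0, 22.3 − 16.1) × 0.5 = 6.2 × 0.5 = 3.10 DD.
Per 24 h: 9.20 DD/day.
Duration = 114 / 9.20 = 12.391 ≈ 12.4 days.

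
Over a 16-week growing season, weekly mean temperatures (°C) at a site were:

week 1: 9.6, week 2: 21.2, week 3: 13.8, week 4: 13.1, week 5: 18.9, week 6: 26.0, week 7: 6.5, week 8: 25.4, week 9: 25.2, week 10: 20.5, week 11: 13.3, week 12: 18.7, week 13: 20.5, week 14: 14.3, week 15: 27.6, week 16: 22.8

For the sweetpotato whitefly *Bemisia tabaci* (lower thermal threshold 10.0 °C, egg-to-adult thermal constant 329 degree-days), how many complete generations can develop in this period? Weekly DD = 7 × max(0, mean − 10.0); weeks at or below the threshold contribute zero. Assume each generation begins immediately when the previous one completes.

Weekly DD (7 × max(0, T̄ − 10.0)): 0.0, 78.4, 26.6, 21.7, 62.3, 112.0, 0.0, 107.8, 106.4, 73.5, 23.1, 60.9, 73.5, 30.1, 123.2, 89.6.
Season total = 989.1 DD.
Complete generations = ⌊989.1 / 329⌋ = 3.

3 generations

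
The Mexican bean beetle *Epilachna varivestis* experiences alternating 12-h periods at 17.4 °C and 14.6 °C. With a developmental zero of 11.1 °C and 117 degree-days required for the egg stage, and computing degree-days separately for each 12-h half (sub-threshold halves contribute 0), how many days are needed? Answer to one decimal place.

Day half: max(0, 17.4 − 11.1) × 0.5 = 6.3 × 0.5 = 3.15 DD.
Night half: max(0, 14.6 − 11.1) × 0.5 = 3.5 × 0.5 = 1.75 DD.
Per 24 h: 4.90 DD/day.
Duration = 117 / 4.90 = 23.878 ≈ 23.9 days.

23.9 days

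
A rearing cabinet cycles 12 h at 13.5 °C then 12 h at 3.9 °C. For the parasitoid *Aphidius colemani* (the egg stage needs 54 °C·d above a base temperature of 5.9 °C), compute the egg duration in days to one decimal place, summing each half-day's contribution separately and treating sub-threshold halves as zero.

Day half: max(0, 13.5 − 5.9) × 0.5 = 7.6 × 0.5 = 3.80 DD.
Night half: max(0, 3.9 − 5.9) × 0.5 = 0.0 × 0.5 = 0.00 DD.
Per 24 h: 3.80 DD/day.
Duration = 54 / 3.80 = 14.211 ≈ 14.2 days.

14.2 days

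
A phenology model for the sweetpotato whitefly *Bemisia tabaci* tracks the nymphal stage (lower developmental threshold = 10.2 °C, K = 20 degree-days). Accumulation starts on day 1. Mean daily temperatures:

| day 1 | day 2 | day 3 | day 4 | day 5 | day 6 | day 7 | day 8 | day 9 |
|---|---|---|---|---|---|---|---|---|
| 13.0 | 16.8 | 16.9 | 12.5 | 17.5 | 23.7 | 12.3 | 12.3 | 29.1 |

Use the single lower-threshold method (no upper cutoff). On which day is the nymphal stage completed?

Daily DD above 10.2 °C: 2.8, 6.6, 6.7, 2.3, 7.3, 13.5, 2.1, 2.1, 18.9.
Cumulative: 2.8, 9.4, 16.1, 18.4, 25.7, 39.2, 41.3, 43.4, 62.3.
The total first reaches 20 DD on day 5.

day 5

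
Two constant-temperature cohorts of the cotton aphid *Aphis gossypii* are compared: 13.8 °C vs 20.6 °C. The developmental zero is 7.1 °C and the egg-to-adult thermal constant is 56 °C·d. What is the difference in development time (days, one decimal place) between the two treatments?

At 13.8 °C: 56 / (13.8 − 7.1) = 56 / 6.7 = 8.358 d.
At 20.6 °C: 56 / (20.6 − 7.1) = 56 / 13.5 = 4.148 d.
Difference = |8.358 − 4.148| = 4.210 ≈ 4.2 days.

4.2 days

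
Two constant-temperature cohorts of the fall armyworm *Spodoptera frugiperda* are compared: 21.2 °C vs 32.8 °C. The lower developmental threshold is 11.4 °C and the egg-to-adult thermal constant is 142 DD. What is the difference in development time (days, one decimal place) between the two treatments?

7.9 days

At 21.2 °C: 142 / (21.2 − 11.4) = 142 / 9.8 = 14.490 d.
At 32.8 °C: 142 / (32.8 − 11.4) = 142 / 21.4 = 6.636 d.
Difference = |14.490 − 6.636| = 7.854 ≈ 7.9 days.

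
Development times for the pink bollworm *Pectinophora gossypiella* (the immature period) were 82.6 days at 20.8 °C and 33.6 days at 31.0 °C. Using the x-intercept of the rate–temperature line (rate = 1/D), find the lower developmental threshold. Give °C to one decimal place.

13.8 °C

Under the model K = D·(T − T_b), so D₁·(T₁ − T_b) = D₂·(T₂ − T_b).
82.6·(20.8 − T_b) = 33.6·(31.0 − T_b)
T_b = (82.6·20.8 − 33.6·31.0) / (82.6 − 33.6) = 676.48 / 49.0 = 13.806 °C ≈ 13.8 °C.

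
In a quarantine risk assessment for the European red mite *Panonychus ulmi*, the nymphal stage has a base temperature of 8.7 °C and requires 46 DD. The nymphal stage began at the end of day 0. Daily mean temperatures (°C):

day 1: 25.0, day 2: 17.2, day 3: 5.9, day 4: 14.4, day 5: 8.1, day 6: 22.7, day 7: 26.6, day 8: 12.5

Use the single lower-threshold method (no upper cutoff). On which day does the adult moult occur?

Daily DD above 8.7 °C: 16.3, 8.5, 0.0, 5.7, 0.0, 14.0, 17.9, 3.8.
Cumulative: 16.3, 24.8, 24.8, 30.5, 30.5, 44.5, 62.4, 66.2.
The total first reaches 46 DD on day 7.

day 7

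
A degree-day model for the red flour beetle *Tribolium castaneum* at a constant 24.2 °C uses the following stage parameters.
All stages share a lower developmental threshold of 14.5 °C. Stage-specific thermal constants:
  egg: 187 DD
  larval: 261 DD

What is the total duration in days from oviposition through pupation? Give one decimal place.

46.2 days

Daily accumulation at 24.2 °C = 24.2 − 14.5 = 9.7 DD/day.
Total K = 187 + 261 = 448 DD.
Total duration = 448 / 9.7 = 46.186 ≈ 46.2 days.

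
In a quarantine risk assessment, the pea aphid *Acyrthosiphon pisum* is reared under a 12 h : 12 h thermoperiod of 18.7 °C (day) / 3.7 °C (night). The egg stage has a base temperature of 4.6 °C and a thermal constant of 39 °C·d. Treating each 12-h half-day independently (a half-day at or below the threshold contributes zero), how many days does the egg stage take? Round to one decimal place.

5.5 days

Day half: max(0, 18.7 − 4.6) × 0.5 = 14.1 × 0.5 = 7.05 DD.
Night half: max(0, 3.7 − 4.6) × 0.5 = 0.0 × 0.5 = 0.00 DD.
Per 24 h: 7.05 DD/day.
Duration = 39 / 7.05 = 5.532 ≈ 5.5 days.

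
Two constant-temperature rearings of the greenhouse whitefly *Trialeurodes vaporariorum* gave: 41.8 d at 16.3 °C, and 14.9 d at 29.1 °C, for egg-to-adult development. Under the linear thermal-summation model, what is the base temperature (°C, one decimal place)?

Under the model K = D·(T − T_b), so D₁·(T₁ − T_b) = D₂·(T₂ − T_b).
41.8·(16.3 − T_b) = 14.9·(29.1 − T_b)
T_b = (41.8·16.3 − 14.9·29.1) / (41.8 − 14.9) = 247.75 / 26.9 = 9.210 °C ≈ 9.2 °C.

9.2 °C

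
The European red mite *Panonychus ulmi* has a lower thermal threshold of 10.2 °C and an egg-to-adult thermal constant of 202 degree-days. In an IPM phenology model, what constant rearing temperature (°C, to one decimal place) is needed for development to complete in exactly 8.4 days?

Required daily accumulation = 202 / 8.4 = 24.048 DD/day.
T = T_base + 24.048 = 10.2 + 24.048 = 34.248 ≈ 34.2 °C.

34.2 °C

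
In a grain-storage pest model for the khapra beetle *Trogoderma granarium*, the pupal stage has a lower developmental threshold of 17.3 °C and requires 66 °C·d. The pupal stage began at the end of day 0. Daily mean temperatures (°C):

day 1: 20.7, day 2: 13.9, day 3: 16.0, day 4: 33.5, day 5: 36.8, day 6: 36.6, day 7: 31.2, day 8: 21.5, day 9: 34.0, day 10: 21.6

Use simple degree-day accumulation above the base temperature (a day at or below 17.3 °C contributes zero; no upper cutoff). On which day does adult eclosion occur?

day 7

Daily DD above 17.3 °C: 3.4, 0.0, 0.0, 16.2, 19.5, 19.3, 13.9, 4.2, 16.7, 4.3.
Cumulative: 3.4, 3.4, 3.4, 19.6, 39.1, 58.4, 72.3, 76.5, 93.2, 97.5.
The total first reaches 66 DD on day 7.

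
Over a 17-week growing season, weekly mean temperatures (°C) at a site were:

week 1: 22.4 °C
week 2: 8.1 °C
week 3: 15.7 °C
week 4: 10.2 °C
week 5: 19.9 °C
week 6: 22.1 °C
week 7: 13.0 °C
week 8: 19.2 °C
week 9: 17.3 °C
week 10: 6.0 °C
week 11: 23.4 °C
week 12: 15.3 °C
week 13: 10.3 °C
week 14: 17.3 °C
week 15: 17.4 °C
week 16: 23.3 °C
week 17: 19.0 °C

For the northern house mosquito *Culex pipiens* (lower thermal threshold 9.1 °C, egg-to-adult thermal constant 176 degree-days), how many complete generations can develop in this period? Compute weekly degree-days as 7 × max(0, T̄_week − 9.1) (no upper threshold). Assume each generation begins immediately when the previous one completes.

5 generations

Weekly DD (7 × max(0, T̄ − 9.1)): 93.1, 0.0, 46.2, 7.7, 75.6, 91.0, 27.3, 70.7, 57.4, 0.0, 100.1, 43.4, 8.4, 57.4, 58.1, 99.4, 69.3.
Season total = 905.1 DD.
Complete generations = ⌊905.1 / 176⌋ = 5.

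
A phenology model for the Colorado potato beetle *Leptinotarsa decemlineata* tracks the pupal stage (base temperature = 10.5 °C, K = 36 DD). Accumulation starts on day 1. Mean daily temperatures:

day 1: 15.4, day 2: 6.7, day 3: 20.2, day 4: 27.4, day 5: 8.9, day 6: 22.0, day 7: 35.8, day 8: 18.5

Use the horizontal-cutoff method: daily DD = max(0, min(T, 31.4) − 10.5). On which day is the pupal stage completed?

day 6

Daily DD above 10.5 °C (capped at 20.9): 4.9, 0.0, 9.7, 16.9, 0.0, 11.5, 20.9, 8.0.
Cumulative: 4.9, 4.9, 14.6, 31.5, 31.5, 43.0, 63.9, 71.9.
The total first reaches 36 DD on day 6.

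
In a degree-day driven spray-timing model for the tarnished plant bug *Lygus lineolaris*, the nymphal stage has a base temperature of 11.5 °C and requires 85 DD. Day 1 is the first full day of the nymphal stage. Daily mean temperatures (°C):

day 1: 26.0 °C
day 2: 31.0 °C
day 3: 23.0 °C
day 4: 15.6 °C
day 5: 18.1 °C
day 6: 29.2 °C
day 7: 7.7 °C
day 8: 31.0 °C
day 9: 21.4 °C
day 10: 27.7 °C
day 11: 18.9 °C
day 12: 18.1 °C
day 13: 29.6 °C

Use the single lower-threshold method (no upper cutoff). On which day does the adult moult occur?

Daily DD above 11.5 °C: 14.5, 19.5, 11.5, 4.1, 6.6, 17.7, 0.0, 19.5, 9.9, 16.2, 7.4, 6.6, 18.1.
Cumulative: 14.5, 34.0, 45.5, 49.6, 56.2, 73.9, 73.9, 93.4, 103.3, 119.5, 126.9, 133.5, 151.6.
The total first reaches 85 DD on day 8.

day 8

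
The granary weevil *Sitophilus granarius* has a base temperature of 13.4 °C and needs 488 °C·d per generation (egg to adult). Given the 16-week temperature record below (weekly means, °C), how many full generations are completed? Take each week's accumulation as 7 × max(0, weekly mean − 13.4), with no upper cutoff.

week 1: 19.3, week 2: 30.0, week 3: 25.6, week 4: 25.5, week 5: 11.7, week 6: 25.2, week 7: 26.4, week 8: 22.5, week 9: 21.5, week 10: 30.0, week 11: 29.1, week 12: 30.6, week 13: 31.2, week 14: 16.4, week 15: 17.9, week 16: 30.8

Weekly DD (7 × max(0, T̄ − 13.4)): 41.3, 116.2, 85.4, 84.7, 0.0, 82.6, 91.0, 63.7, 56.7, 116.2, 109.9, 120.4, 124.6, 21.0, 31.5, 121.8.
Season total = 1267.0 DD.
Complete generations = ⌊1267.0 / 488⌋ = 2.

2 generations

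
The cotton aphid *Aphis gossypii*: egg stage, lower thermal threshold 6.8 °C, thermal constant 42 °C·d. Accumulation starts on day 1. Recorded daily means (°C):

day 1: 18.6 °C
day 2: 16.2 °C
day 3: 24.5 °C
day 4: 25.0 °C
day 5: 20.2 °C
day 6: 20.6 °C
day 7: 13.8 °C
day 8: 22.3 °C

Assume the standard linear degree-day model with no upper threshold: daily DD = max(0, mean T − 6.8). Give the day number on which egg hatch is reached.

day 4

Daily DD above 6.8 °C: 11.8, 9.4, 17.7, 18.2, 13.4, 13.8, 7.0, 15.5.
Cumulative: 11.8, 21.2, 38.9, 57.1, 70.5, 84.3, 91.3, 106.8.
The total first reaches 42 DD on day 4.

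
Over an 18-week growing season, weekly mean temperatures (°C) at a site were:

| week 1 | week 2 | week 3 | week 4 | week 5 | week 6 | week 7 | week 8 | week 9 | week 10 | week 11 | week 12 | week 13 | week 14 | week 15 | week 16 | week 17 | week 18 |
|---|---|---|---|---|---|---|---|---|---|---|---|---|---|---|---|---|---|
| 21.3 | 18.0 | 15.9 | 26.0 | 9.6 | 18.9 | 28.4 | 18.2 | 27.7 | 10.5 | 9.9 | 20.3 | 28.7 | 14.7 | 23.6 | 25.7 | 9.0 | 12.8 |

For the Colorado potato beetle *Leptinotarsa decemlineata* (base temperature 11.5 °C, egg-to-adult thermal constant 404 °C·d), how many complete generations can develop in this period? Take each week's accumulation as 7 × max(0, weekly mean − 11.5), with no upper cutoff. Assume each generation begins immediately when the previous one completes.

2 generations

Weekly DD (7 × max(0, T̄ − 11.5)): 68.6, 45.5, 30.8, 101.5, 0.0, 51.8, 118.3, 46.9, 113.4, 0.0, 0.0, 61.6, 120.4, 22.4, 84.7, 99.4, 0.0, 9.1.
Season total = 974.4 DD.
Complete generations = ⌊974.4 / 404⌋ = 2.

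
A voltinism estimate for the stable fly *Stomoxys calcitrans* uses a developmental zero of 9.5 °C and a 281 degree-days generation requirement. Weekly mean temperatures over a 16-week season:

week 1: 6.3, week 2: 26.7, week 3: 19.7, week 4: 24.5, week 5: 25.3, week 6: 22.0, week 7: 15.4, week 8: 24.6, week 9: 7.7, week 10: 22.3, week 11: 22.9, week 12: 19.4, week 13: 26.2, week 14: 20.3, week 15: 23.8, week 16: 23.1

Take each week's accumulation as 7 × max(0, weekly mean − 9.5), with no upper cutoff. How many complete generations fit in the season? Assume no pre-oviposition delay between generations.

4 generations

Weekly DD (7 × max(0, T̄ − 9.5)): 0.0, 120.4, 71.4, 105.0, 110.6, 87.5, 41.3, 105.7, 0.0, 89.6, 93.8, 69.3, 116.9, 75.6, 100.1, 95.2.
Season total = 1282.4 DD.
Complete generations = ⌊1282.4 / 281⌋ = 4.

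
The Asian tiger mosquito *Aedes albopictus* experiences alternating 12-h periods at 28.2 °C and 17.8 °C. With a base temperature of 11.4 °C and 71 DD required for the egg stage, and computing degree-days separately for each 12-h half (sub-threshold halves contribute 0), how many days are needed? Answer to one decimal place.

Day half: max(0, 28.2 − 11.4) × 0.5 = 16.8 × 0.5 = 8.40 DD.
Night half: max(0, 17.8 − 11.4) × 0.5 = 6.4 × 0.5 = 3.20 DD.
Per 24 h: 11.60 DD/day.
Duration = 71 / 11.60 = 6.121 ≈ 6.1 days.

6.1 days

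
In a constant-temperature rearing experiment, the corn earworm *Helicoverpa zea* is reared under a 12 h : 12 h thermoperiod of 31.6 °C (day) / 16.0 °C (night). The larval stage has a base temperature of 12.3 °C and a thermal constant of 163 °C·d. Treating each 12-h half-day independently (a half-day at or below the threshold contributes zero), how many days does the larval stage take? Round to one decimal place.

Day half: max(0, 31.6 − 12.3) × 0.5 = 19.3 × 0.5 = 9.65 DD.
Night half: max(0, 16.0 − 12.3) × 0.5 = 3.7 × 0.5 = 1.85 DD.
Per 24 h: 11.50 DD/day.
Duration = 163 / 11.50 = 14.174 ≈ 14.2 days.

14.2 days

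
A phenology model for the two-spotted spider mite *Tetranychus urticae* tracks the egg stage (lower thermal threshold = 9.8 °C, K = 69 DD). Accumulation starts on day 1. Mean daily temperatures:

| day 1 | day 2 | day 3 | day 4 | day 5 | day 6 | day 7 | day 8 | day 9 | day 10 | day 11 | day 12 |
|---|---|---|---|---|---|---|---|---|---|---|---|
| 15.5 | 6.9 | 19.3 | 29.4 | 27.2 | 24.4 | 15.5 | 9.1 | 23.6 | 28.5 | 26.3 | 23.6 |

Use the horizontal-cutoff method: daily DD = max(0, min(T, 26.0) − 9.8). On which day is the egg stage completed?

Daily DD above 9.8 °C (capped at 16.2): 5.7, 0.0, 9.5, 16.2, 16.2, 14.6, 5.7, 0.0, 13.8, 16.2, 16.2, 13.8.
Cumulative: 5.7, 5.7, 15.2, 31.4, 47.6, 62.2, 67.9, 67.9, 81.7, 97.9, 114.1, 127.9.
The total first reaches 69 DD on day 9.

day 9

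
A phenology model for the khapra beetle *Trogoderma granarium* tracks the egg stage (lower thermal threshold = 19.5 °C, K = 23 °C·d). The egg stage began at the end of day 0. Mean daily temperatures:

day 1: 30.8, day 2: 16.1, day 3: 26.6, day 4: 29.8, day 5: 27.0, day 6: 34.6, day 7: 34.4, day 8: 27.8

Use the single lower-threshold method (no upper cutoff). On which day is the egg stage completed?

Daily DD above 19.5 °C: 11.3, 0.0, 7.1, 10.3, 7.5, 15.1, 14.9, 8.3.
Cumulative: 11.3, 11.3, 18.4, 28.7, 36.2, 51.3, 66.2, 74.5.
The total first reaches 23 DD on day 4.

day 4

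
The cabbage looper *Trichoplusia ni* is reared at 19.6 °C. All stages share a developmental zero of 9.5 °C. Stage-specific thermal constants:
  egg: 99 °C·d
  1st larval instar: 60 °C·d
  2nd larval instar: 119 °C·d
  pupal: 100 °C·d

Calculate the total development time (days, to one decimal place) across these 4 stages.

Daily accumulation at 19.6 °C = 19.6 − 9.5 = 10.1 DD/day.
Total K = 99 + 60 + 119 + 100 = 378 DD.
Total duration = 378 / 10.1 = 37.426 ≈ 37.4 days.

37.4 days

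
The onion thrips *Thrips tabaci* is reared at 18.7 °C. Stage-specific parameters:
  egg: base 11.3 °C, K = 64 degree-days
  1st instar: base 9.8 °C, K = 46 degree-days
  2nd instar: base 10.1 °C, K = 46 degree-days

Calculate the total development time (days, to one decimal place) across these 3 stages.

19.2 days

egg: 64 / (18.7 − 11.3) = 64 / 7.4 = 8.649 d.
1st instar: 46 / (18.7 − 9.8) = 46 / 8.9 = 5.169 d.
2nd instar: 46 / (18.7 − 10.1) = 46 / 8.6 = 5.349 d.
Sum = 19.166 ≈ 19.2 days.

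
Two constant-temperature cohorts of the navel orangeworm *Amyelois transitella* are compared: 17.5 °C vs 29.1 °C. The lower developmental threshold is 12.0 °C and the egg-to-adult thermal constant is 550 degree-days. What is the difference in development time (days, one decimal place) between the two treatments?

67.8 days

At 17.5 °C: 550 / (17.5 − 12.0) = 550 / 5.5 = 100.000 d.
At 29.1 °C: 550 / (29.1 − 12.0) = 550 / 17.1 = 32.164 d.
Difference = |100.000 − 32.164| = 67.836 ≈ 67.8 days.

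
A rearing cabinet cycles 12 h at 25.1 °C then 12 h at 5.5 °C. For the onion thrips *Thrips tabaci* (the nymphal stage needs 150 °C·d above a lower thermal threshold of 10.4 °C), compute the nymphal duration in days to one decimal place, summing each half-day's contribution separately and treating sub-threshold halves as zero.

20.4 days

Day half: max(0, 25.1 − 10.4) × 0.5 = 14.7 × 0.5 = 7.35 DD.
Night half: max(0, 5.5 − 10.4) × 0.5 = 0.0 × 0.5 = 0.00 DD.
Per 24 h: 7.35 DD/day.
Duration = 150 / 7.35 = 20.408 ≈ 20.4 days.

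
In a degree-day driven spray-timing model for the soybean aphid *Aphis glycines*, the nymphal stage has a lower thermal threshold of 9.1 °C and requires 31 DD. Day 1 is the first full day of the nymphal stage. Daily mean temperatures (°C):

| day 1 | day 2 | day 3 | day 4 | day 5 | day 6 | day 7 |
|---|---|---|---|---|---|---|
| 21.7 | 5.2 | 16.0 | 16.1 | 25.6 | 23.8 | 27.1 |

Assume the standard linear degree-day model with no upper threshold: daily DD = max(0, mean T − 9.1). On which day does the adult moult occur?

Daily DD above 9.1 °C: 12.6, 0.0, 6.9, 7.0, 16.5, 14.7, 18.0.
Cumulative: 12.6, 12.6, 19.5, 26.5, 43.0, 57.7, 75.7.
The total first reaches 31 DD on day 5.

day 5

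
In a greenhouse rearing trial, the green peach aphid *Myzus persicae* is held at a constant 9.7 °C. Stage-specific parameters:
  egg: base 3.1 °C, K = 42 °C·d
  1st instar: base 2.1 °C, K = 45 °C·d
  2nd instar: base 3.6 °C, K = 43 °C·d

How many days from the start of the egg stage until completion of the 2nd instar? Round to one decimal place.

egg: 42 / (9.7 − 3.1) = 42 / 6.6 = 6.364 d.
1st instar: 45 / (9.7 − 2.1) = 45 / 7.6 = 5.921 d.
2nd instar: 43 / (9.7 − 3.6) = 43 / 6.1 = 7.049 d.
Sum = 19.334 ≈ 19.3 days.

19.3 days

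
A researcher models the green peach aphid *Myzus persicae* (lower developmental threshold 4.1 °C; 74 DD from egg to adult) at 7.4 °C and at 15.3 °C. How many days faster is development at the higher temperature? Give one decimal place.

15.8 days

At 7.4 °C: 74 / (7.4 − 4.1) = 74 / 3.3 = 22.424 d.
At 15.3 °C: 74 / (15.3 − 4.1) = 74 / 11.2 = 6.607 d.
Difference = |22.424 − 6.607| = 15.817 ≈ 15.8 days.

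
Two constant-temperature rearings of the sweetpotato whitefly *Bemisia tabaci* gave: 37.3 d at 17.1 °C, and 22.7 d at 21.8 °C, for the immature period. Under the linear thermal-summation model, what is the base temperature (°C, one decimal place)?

9.8 °C

Linear rate model ⇒ the product D·(T − T_b) is constant across temperatures.
37.3·(17.1 − T_b) = 22.7·(21.8 − T_b)
T_b = (37.3·17.1 − 22.7·21.8) / (37.3 − 22.7) = 142.97 / 14.6 = 9.792 °C ≈ 9.8 °C.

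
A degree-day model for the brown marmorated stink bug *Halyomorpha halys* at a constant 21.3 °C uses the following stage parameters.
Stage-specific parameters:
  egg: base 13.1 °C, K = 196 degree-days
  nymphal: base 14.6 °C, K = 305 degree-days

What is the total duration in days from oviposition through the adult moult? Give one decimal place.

69.4 days

egg: 196 / (21.3 − 13.1) = 196 / 8.2 = 23.902 d.
nymphal: 305 / (21.3 − 14.6) = 305 / 6.7 = 45.522 d.
Sum = 69.425 ≈ 69.4 days.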